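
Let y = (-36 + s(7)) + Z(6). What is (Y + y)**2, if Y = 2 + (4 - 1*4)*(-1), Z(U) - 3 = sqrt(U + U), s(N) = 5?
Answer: 688 - 104*sqrt(3) ≈ 507.87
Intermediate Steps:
Z(U) = 3 + sqrt(2)*sqrt(U) (Z(U) = 3 + sqrt(U + U) = 3 + sqrt(2*U) = 3 + sqrt(2)*sqrt(U))
Y = 2 (Y = 2 + (4 - 4)*(-1) = 2 + 0*(-1) = 2 + 0 = 2)
y = -28 + 2*sqrt(3) (y = (-36 + 5) + (3 + sqrt(2)*sqrt(6)) = -31 + (3 + 2*sqrt(3)) = -28 + 2*sqrt(3) ≈ -24.536)
(Y + y)**2 = (2 + (-28 + 2*sqrt(3)))**2 = (-26 + 2*sqrt(3))**2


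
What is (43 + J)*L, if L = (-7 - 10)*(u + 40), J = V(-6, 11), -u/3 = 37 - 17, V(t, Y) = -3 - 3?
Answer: 12580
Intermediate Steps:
V(t, Y) = -6
u = -60 (u = -3*(37 - 17) = -3*20 = -60)
J = -6
L = 340 (L = (-7 - 10)*(-60 + 40) = -17*(-20) = 340)
(43 + J)*L = (43 - 6)*340 = 37*340 = 12580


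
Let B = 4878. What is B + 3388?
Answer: 8266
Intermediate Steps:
B + 3388 = 4878 + 3388 = 8266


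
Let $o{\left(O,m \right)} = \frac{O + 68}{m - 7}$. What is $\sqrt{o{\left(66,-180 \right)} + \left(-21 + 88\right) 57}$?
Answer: $\frac{\sqrt{133521553}}{187} \approx 61.792$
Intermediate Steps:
$o{\left(O,m \right)} = \frac{68 + O}{-7 + m}$
$\sqrt{o{\left(66,-180 \right)} + \left(-21 + 88\right) 57} = \sqrt{\frac{68 + 66}{-7 - 180} + \left(-21 + 88\right) 57} = \sqrt{\frac{1}{-187} \cdot 134 + 67 \cdot 57} = \sqrt{\left(- \frac{1}{187}\right) 134 + 3819} = \sqrt{- \frac{134}{187} + 3819} = \sqrt{\frac{714019}{187}} = \frac{\sqrt{133521553}}{187}$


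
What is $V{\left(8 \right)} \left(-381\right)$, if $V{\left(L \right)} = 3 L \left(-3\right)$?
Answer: $27432$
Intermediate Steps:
$V{\left(L \right)} = - 9 L$
$V{\left(8 \right)} \left(-381\right) = \left(-9\right) 8 \left(-381\right) = \left(-72\right) \left(-381\right) = 27432$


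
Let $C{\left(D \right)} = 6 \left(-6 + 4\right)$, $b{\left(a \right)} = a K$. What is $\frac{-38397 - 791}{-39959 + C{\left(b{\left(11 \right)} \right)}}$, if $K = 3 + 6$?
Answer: $\frac{39188}{39971} \approx 0.98041$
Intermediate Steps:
$K = 9$
$b{\left(a \right)} = 9 a$ ($b{\left(a \right)} = a 9 = 9 a$)
$C{\left(D \right)} = -12$ ($C{\left(D \right)} = 6 \left(-2\right) = -12$)
$\frac{-38397 - 791}{-39959 + C{\left(b{\left(11 \right)} \right)}} = \frac{-38397 - 791}{-39959 - 12} = \frac{-38397 - 791}{-39971} = \left(-39188\right) \left(- \frac{1}{39971}\right) = \frac{39188}{39971}$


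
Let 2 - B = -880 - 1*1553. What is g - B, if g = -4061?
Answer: -6496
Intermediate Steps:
B = 2435 (B = 2 - (-880 - 1*1553) = 2 - (-880 - 1553) = 2 - 1*(-2433) = 2 + 2433 = 2435)
g - B = -4061 - 1*2435 = -4061 - 2435 = -6496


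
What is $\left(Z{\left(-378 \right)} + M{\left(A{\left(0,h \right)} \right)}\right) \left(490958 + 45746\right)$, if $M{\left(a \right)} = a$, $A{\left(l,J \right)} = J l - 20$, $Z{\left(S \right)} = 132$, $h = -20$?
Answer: $60110848$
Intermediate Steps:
$A{\left(l,J \right)} = -20 + J l$
$\left(Z{\left(-378 \right)} + M{\left(A{\left(0,h \right)} \right)}\right) \left(490958 + 45746\right) = \left(132 - 20\right) \left(490958 + 45746\right) = \left(132 + \left(-20 + 0\right)\right) 536704 = \left(132 - 20\right) 536704 = 112 \cdot 536704 = 60110848$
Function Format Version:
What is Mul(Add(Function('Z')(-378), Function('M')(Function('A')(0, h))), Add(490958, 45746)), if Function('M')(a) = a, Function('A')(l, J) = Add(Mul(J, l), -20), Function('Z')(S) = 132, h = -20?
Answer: 60110848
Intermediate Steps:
Function('A')(l, J) = Add(-20, Mul(J, l))
Mul(Add(Function('Z')(-378), Function('M')(Function('A')(0, h))), Add(490958, 45746)) = Mul(Add(132, Add(-20, Mul(-20, 0))), Add(490958, 45746)) = Mul(Add(132, Add(-20, 0)), 536704) = Mul(Add(132, -20), 536704) = Mul(112, 536704) = 60110848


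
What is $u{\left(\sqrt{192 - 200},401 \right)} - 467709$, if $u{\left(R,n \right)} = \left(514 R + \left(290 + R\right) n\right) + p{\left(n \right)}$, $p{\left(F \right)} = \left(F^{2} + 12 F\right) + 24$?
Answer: $-185782 + 1830 i \sqrt{2} \approx -1.8578 \cdot 10^{5} + 2588.0 i$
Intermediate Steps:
$p{\left(F \right)} = 24 + F^{2} + 12 F$
$u{\left(R,n \right)} = 24 + n^{2} + 12 n + 514 R + n \left(290 + R\right)$ ($u{\left(R,n \right)} = \left(514 R + \left(290 + R\right) n\right) + \left(24 + n^{2} + 12 n\right) = \left(514 R + n \left(290 + R\right)\right) + \left(24 + n^{2} + 12 n\right) = 24 + n^{2} + 12 n + 514 R + n \left(290 + R\right)$)
$u{\left(\sqrt{192 - 200},401 \right)} - 467709 = \left(24 + 401^{2} + 302 \cdot 401 + 514 \sqrt{192 - 200} + \sqrt{192 - 200} \cdot 401\right) - 467709 = \left(24 + 160801 + 121102 + 514 \sqrt{-8} + \sqrt{-8} \cdot 401\right) - 467709 = \left(24 + 160801 + 121102 + 514 \cdot 2 i \sqrt{2} + 2 i \sqrt{2} \cdot 401\right) - 467709 = \left(24 + 160801 + 121102 + 1028 i \sqrt{2} + 802 i \sqrt{2}\right) - 467709 = \left(281927 + 1830 i \sqrt{2}\right) - 467709 = -185782 + 1830 i \sqrt{2}$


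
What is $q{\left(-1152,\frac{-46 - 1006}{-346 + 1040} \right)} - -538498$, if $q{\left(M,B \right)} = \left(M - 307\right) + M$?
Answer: $535887$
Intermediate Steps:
$q{\left(M,B \right)} = -307 + 2 M$ ($q{\left(M,B \right)} = \left(-307 + M\right) + M = -307 + 2 M$)
$q{\left(-1152,\frac{-46 - 1006}{-346 + 1040} \right)} - -538498 = \left(-307 + 2 \left(-1152\right)\right) - -538498 = \left(-307 - 2304\right) + 538498 = -2611 + 538498 = 535887$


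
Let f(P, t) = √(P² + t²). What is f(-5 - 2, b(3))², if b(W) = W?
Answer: 58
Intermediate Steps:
f(-5 - 2, b(3))² = (√((-5 - 2)² + 3²))² = (√((-7)² + 9))² = (√(49 + 9))² = (√58)² = 58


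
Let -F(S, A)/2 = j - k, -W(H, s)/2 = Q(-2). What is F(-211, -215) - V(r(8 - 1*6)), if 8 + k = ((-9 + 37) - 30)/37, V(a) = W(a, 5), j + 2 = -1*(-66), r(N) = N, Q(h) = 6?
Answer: -4888/37 ≈ -132.11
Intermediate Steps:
W(H, s) = -12 (W(H, s) = -2*6 = -12)
j = 64 (j = -2 - 1*(-66) = -2 + 66 = 64)
V(a) = -12
k = -298/37 (k = -8 + ((-9 + 37) - 30)/37 = -8 + (28 - 30)*(1/37) = -8 - 2*1/37 = -8 - 2/37 = -298/37 ≈ -8.0540)
F(S, A) = -5332/37 (F(S, A) = -2*(64 - 1*(-298/37)) = -2*(64 + 298/37) = -2*2666/37 = -5332/37)
F(-211, -215) - V(r(8 - 1*6)) = -5332/37 - 1*(-12) = -5332/37 + 12 = -4888/37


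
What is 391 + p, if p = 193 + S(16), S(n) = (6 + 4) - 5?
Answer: 589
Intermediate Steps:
S(n) = 5 (S(n) = 10 - 5 = 5)
p = 198 (p = 193 + 5 = 198)
391 + p = 391 + 198 = 589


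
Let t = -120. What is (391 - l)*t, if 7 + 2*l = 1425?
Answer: 38160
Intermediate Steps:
l = 709 (l = -7/2 + (½)*1425 = -7/2 + 1425/2 = 709)
(391 - l)*t = (391 - 1*709)*(-120) = (391 - 709)*(-120) = -318*(-120) = 38160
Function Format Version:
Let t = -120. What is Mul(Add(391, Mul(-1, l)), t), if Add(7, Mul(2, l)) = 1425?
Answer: 38160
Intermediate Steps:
l = 709 (l = Add(Rational(-7, 2), Mul(Rational(1, 2), 1425)) = Add(Rational(-7, 2), Rational(1425, 2)) = 709)
Mul(Add(391, Mul(-1, l)), t) = Mul(Add(391, Mul(-1, 709)), -120) = Mul(Add(391, -709), -120) = Mul(-318, -120) = 38160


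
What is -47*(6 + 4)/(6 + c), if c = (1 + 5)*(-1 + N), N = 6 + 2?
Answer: -235/24 ≈ -9.7917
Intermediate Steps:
N = 8
c = 42 (c = (1 + 5)*(-1 + 8) = 6*7 = 42)
-47*(6 + 4)/(6 + c) = -47*(6 + 4)/(6 + 42) = -470/48 = -47*5/24 = -235/24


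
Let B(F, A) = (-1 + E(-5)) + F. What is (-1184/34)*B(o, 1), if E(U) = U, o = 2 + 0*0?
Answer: 2368/17 ≈ 139.29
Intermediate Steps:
o = 2 (o = 2 + 0 = 2)
B(F, A) = -6 + F (B(F, A) = (-1 - 5) + F = -6 + F)
(-1184/34)*B(o, 1) = (-1184/34)*(-6 + 2) = -1184/34*(-4) = -37*16/17*(-4) = -592/17*(-4) = 2368/17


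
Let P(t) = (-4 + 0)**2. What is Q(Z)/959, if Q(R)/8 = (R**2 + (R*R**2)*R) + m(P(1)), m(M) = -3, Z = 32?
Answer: 8396776/959 ≈ 8755.8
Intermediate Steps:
P(t) = 16 (P(t) = (-4)**2 = 16)
Q(R) = -24 + 8*R**2 + 8*R**4 (Q(R) = 8*((R**2 + (R*R**2)*R) - 3) = 8*((R**2 + R**3*R) - 3) = 8*((R**2 + R**4) - 3) = 8*(-3 + R**2 + R**4) = -24 + 8*R**2 + 8*R**4)
Q(Z)/959 = (-24 + 8*32**2 + 8*32**4)/959 = (-24 + 8*1024 + 8*1048576)*(1/959) = (-24 + 8192 + 8388608)*(1/959) = 8396776*(1/959) = 8396776/959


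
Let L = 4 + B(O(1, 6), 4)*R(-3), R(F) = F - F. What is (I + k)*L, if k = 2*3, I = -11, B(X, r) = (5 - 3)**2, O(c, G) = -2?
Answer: -20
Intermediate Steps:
B(X, r) = 4 (B(X, r) = 2**2 = 4)
k = 6
R(F) = 0
L = 4 (L = 4 + 4*0 = 4 + 0 = 4)
(I + k)*L = (-11 + 6)*4 = -5*4 = -20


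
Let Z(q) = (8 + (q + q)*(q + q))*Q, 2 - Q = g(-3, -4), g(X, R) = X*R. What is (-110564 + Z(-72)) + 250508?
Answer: -67496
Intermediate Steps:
g(X, R) = R*X
Q = -10 (Q = 2 - (-4)*(-3) = 2 - 1*12 = 2 - 12 = -10)
Z(q) = -80 - 40*q² (Z(q) = (8 + (q + q)*(q + q))*(-10) = (8 + (2*q)*(2*q))*(-10) = (8 + 4*q²)*(-10) = -80 - 40*q²)
(-110564 + Z(-72)) + 250508 = (-110564 + (-80 - 40*(-72)²)) + 250508 = (-110564 + (-80 - 40*5184)) + 250508 = (-110564 + (-80 - 207360)) + 250508 = (-110564 - 207440) + 250508 = -318004 + 250508 = -67496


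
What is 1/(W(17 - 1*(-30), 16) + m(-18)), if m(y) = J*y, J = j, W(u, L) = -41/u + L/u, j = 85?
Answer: -47/71935 ≈ -0.00065337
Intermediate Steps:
J = 85
m(y) = 85*y
1/(W(17 - 1*(-30), 16) + m(-18)) = 1/((-41 + 16)/(17 - 1*(-30)) + 85*(-18)) = 1/(-25/(17 + 30) - 1530) = 1/(-25/47 - 1530) = 1/(-71935/47) = -47/71935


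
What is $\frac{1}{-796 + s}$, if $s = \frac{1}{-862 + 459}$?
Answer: $- \frac{403}{320789} \approx -0.0012563$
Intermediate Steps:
$s = - \frac{1}{403}$ ($s = \frac{1}{-403} = - \frac{1}{403} \approx -0.0024814$)
$\frac{1}{-796 + s} = \frac{1}{-796 - \frac{1}{403}} = \frac{1}{- \frac{320789}{403}} = - \frac{403}{320789}$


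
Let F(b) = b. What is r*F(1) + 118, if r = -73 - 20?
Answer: 25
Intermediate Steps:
r = -93
r*F(1) + 118 = -93*1 + 118 = -93 + 118 = 25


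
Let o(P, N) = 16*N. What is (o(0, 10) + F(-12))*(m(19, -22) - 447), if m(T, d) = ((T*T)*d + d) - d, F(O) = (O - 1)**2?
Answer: -2759981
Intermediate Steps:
F(O) = (-1 + O)**2
m(T, d) = d*T**2 (m(T, d) = (T**2*d + d) - d = (d*T**2 + d) - d = (d + d*T**2) - d = d*T**2)
(o(0, 10) + F(-12))*(m(19, -22) - 447) = (16*10 + (-1 - 12)**2)*(-22*19**2 - 447) = (160 + (-13)**2)*(-22*361 - 447) = (160 + 169)*(-7942 - 447) = 329*(-8389) = -2759981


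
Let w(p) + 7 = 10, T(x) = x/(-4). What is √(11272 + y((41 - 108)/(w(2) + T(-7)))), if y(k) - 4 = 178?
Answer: √11454 ≈ 107.02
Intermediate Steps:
T(x) = -x/4 (T(x) = x*(-¼) = -x/4)
w(p) = 3 (w(p) = -7 + 10 = 3)
y(k) = 182 (y(k) = 4 + 178 = 182)
√(11272 + y((41 - 108)/(w(2) + T(-7)))) = √(11272 + 182) = √11454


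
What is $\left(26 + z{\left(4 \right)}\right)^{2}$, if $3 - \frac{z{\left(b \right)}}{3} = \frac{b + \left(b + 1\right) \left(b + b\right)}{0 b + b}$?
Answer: $4$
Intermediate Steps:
$z{\left(b \right)} = 9 - \frac{3 \left(b + 2 b \left(1 + b\right)\right)}{b}$ ($z{\left(b \right)} = 9 - 3 \frac{b + \left(b + 1\right) \left(b + b\right)}{0 b + b} = 9 - 3 \frac{b + \left(1 + b\right) 2 b}{0 + b} = 9 - 3 \frac{b + 2 b \left(1 + b\right)}{b} = 9 - \frac{3 \left(b + 2 b \left(1 + b\right)\right)}{b}$)
$\left(26 + z{\left(4 \right)}\right)^{2} = \left(26 - 24\right)^{2} = 2^{2} = 4$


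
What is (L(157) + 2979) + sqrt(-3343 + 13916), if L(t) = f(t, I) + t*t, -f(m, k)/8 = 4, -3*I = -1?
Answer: 27596 + sqrt(10573) ≈ 27699.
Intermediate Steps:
I = 1/3 (I = -1/3*(-1) = 1/3 ≈ 0.33333)
f(m, k) = -32 (f(m, k) = -8*4 = -32)
L(t) = -32 + t**2 (L(t) = -32 + t*t = -32 + t**2)
(L(157) + 2979) + sqrt(-3343 + 13916) = ((-32 + 157**2) + 2979) + sqrt(-3343 + 13916) = ((-32 + 24649) + 2979) + sqrt(10573) = (24617 + 2979) + sqrt(10573) = 27596 + sqrt(10573)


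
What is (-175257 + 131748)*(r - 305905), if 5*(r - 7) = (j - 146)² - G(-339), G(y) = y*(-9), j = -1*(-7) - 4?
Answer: 65789610828/5 ≈ 1.3158e+10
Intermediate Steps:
j = 3 (j = 7 - 4 = 3)
G(y) = -9*y
r = 17433/5 (r = 7 + ((3 - 146)² - (-9)*(-339))/5 = 7 + ((-143)² - 1*3051)/5 = 7 + (20449 - 3051)/5 = 7 + (⅕)*17398 = 7 + 17398/5 = 17433/5 ≈ 3486.6)
(-175257 + 131748)*(r - 305905) = (-175257 + 131748)*(17433/5 - 305905) = -43509*(-1512092/5) = 65789610828/5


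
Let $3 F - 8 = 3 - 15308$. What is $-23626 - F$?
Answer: $-18527$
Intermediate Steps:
$F = -5099$ ($F = \frac{8}{3} + \frac{3 - 15308}{3} = \frac{8}{3} + \frac{1}{3} \left(-15305\right) = \frac{8}{3} - \frac{15305}{3} = -5099$)
$-23626 - F = -23626 - -5099 = -23626 + 5099 = -18527$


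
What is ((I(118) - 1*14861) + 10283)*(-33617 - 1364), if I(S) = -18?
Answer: 160772676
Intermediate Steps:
((I(118) - 1*14861) + 10283)*(-33617 - 1364) = ((-18 - 1*14861) + 10283)*(-33617 - 1364) = ((-18 - 14861) + 10283)*(-34981) = (-14879 + 10283)*(-34981) = -4596*(-34981) = 160772676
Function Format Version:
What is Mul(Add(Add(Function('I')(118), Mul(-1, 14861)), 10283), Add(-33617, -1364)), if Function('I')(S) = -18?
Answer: 160772676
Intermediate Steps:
Mul(Add(Add(Function('I')(118), Mul(-1, 14861)), 10283), Add(-33617, -1364)) = Mul(Add(Add(-18, Mul(-1, 14861)), 10283), Add(-33617, -1364)) = Mul(Add(Add(-18, -14861), 10283), -34981) = Mul(Add(-14879, 10283), -34981) = Mul(-4596, -34981) = 160772676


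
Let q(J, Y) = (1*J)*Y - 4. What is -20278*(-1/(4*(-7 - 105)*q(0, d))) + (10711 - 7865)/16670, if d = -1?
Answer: 85783573/7468160 ≈ 11.487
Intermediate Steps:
q(J, Y) = -4 + J*Y (q(J, Y) = J*Y - 4 = -4 + J*Y)
-20278*(-1/(4*(-7 - 105)*q(0, d))) + (10711 - 7865)/16670 = -20278*(-1/(4*(-7 - 105)*(-4 + 0*(-1)))) + (10711 - 7865)/16670 = -20278*1/(448*(-4 + 0)) + 2846*(1/16670) = -20278/(-4*(-4)*(-112)) + 1423/8335 = -20278/(16*(-112)) + 1423/8335 = -20278/(-1792) + 1423/8335 = -20278*(-1/1792) + 1423/8335 = 10139/896 + 1423/8335 = 85783573/7468160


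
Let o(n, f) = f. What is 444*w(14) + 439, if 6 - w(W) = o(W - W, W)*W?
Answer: -83921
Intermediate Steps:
w(W) = 6 - W**2 (w(W) = 6 - W*W = 6 - W**2)
444*w(14) + 439 = 444*(6 - 1*14**2) + 439 = 444*(6 - 1*196) + 439 = 444*(6 - 196) + 439 = 444*(-190) + 439 = -84360 + 439 = -83921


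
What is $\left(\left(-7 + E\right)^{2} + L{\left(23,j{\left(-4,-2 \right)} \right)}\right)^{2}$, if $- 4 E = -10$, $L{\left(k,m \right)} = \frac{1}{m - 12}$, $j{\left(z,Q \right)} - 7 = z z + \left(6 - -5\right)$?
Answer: $\frac{797449}{1936} \approx 411.91$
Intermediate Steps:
$j{\left(z,Q \right)} = 18 + z^{2}$ ($j{\left(z,Q \right)} = 7 + \left(z z + \left(6 - -5\right)\right) = 7 + \left(z^{2} + \left(6 + 5\right)\right) = 7 + \left(z^{2} + 11\right) = 7 + \left(11 + z^{2}\right) = 18 + z^{2}$)
$L{\left(k,m \right)} = \frac{1}{-12 + m}$
$E = \frac{5}{2}$ ($E = \left(- \frac{1}{4}\right) \left(-10\right) = \frac{5}{2} \approx 2.5$)
$\left(\left(-7 + E\right)^{2} + L{\left(23,j{\left(-4,-2 \right)} \right)}\right)^{2} = \left(\left(-7 + \frac{5}{2}\right)^{2} + \frac{1}{-12 + \left(18 + \left(-4\right)^{2}\right)}\right)^{2} = \left(\left(- \frac{9}{2}\right)^{2} + \frac{1}{-12 + \left(18 + 16\right)}\right)^{2} = \left(\frac{81}{4} + \frac{1}{-12 + 34}\right)^{2} = \left(\frac{81}{4} + \frac{1}{22}\right)^{2} = \left(\frac{893}{44}\right)^{2} = \frac{797449}{1936}$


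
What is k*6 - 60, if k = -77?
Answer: -522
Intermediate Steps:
k*6 - 60 = -77*6 - 60 = -462 - 60 = -522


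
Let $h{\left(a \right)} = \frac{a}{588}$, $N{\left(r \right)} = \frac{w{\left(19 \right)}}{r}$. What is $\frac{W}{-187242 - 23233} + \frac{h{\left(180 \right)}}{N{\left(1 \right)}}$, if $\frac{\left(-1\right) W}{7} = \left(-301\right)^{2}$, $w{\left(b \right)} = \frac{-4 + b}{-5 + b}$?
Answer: $\frac{4860399}{1473325} \approx 3.2989$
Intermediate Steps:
$w{\left(b \right)} = \frac{-4 + b}{-5 + b}$
$N{\left(r \right)} = \frac{15}{14 r}$ ($N{\left(r \right)} = \frac{\frac{1}{-5 + 19} \left(-4 + 19\right)}{r} = \frac{\frac{1}{14} \cdot 15}{r} = \frac{15}{14 r}$)
$h{\left(a \right)} = \frac{a}{588}$ ($h{\left(a \right)} = a \frac{1}{588} = \frac{a}{588}$)
$W = -634207$ ($W = - 7 \left(-301\right)^{2} = \left(-7\right) 90601 = -634207$)
$\frac{W}{-187242 - 23233} + \frac{h{\left(180 \right)}}{N{\left(1 \right)}} = - \frac{634207}{-187242 - 23233} + \frac{\frac{1}{588} \cdot 180}{\frac{15}{14} \cdot 1^{-1}} = - \frac{634207}{-187242 - 23233} + \frac{15}{49 \cdot \frac{15}{14} \cdot 1} = - \frac{634207}{-210475} + \frac{15}{49 \cdot \frac{15}{14}} = \left(-634207\right) \left(- \frac{1}{210475}\right) + \frac{15}{49} \cdot \frac{14}{15} = \frac{634207}{210475} + \frac{2}{7} = \frac{4860399}{1473325}$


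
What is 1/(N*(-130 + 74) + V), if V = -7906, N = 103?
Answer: -1/13674 ≈ -7.3132e-5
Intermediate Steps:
1/(N*(-130 + 74) + V) = 1/(103*(-130 + 74) - 7906) = 1/(103*(-56) - 7906) = 1/(-5768 - 7906) = 1/(-13674) = -1/13674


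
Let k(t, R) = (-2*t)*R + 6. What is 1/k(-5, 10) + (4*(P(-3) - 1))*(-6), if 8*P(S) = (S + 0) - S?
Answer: 2545/106 ≈ 24.009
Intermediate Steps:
P(S) = 0 (P(S) = ((S + 0) - S)/8 = (S - S)/8 = (⅛)*0 = 0)
k(t, R) = 6 - 2*R*t (k(t, R) = -2*R*t + 6 = 6 - 2*R*t)
1/k(-5, 10) + (4*(P(-3) - 1))*(-6) = 1/(6 - 2*10*(-5)) + (4*(0 - 1))*(-6) = 1/(6 + 100) + (4*(-1))*(-6) = 1/106 - 4*(-6) = 1/106 + 24 = 2545/106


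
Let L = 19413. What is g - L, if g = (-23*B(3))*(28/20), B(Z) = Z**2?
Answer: -98514/5 ≈ -19703.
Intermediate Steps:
g = -1449/5 (g = (-23*3**2)*(28/20) = (-23*9)*(28*(1/20)) = -207*7/5 = -1449/5 ≈ -289.80)
g - L = -1449/5 - 1*19413 = -1449/5 - 19413 = -98514/5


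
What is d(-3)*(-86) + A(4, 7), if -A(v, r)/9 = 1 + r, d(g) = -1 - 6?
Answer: 530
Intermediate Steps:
d(g) = -7
A(v, r) = -9 - 9*r (A(v, r) = -9*(1 + r) = -9 - 9*r)
d(-3)*(-86) + A(4, 7) = -7*(-86) + (-9 - 9*7) = 602 + (-9 - 63) = 602 - 72 = 530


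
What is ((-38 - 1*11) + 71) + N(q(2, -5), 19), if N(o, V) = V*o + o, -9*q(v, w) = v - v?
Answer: 22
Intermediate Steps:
q(v, w) = 0 (q(v, w) = -(v - v)/9 = -1/9*0 = 0)
N(o, V) = o + V*o
((-38 - 1*11) + 71) + N(q(2, -5), 19) = ((-38 - 1*11) + 71) + 0*(1 + 19) = ((-38 - 11) + 71) + 0*20 = (-49 + 71) + 0 = 22 + 0 = 22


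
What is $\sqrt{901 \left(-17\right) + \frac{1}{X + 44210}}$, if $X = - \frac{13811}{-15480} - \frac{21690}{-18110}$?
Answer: $\frac{i \sqrt{23530687337234136421715574797}}{1239454106641} \approx 123.76 i$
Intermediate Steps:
$X = \frac{58587841}{28034280}$ ($X = \left(-13811\right) \left(- \frac{1}{15480}\right) - - \frac{2169}{1811} = \frac{13811}{15480} + \frac{2169}{1811} = \frac{58587841}{28034280} \approx 2.0899$)
$\sqrt{901 \left(-17\right) + \frac{1}{X + 44210}} = \sqrt{901 \left(-17\right) + \frac{1}{\frac{58587841}{28034280} + 44210}} = \sqrt{-15317 + \frac{1}{\frac{1239454106641}{28034280}}} = \sqrt{-15317 + \frac{28034280}{1239454106641}} = \sqrt{- \frac{18984718523385917}{1239454106641}} = \frac{i \sqrt{23530687337234136421715574797}}{1239454106641}$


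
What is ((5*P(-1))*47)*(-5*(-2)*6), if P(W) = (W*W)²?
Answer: 14100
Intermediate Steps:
P(W) = W⁴ (P(W) = (W²)² = W⁴)
((5*P(-1))*47)*(-5*(-2)*6) = ((5*(-1)⁴)*47)*(-5*(-2)*6) = ((5*1)*47)*(10*6) = (5*47)*60 = 235*60 = 14100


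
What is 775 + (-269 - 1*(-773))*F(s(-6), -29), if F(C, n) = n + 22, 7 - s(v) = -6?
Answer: -2753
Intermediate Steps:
s(v) = 13 (s(v) = 7 - 1*(-6) = 7 + 6 = 13)
F(C, n) = 22 + n
775 + (-269 - 1*(-773))*F(s(-6), -29) = 775 + (-269 - 1*(-773))*(22 - 29) = 775 + (-269 + 773)*(-7) = 775 + 504*(-7) = 775 - 3528 = -2753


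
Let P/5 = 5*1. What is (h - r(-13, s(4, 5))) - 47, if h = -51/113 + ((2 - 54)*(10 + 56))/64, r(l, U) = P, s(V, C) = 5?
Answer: -113973/904 ≈ -126.08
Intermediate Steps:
P = 25 (P = 5*(5*1) = 5*5 = 25)
r(l, U) = 25
h = -48885/904 (h = -51*1/113 - 52*66*(1/64) = -51/113 - 3432*1/64 = -51/113 - 429/8 = -48885/904 ≈ -54.076)
(h - r(-13, s(4, 5))) - 47 = (-48885/904 - 1*25) - 47 = (-48885/904 - 25) - 47 = -71485/904 - 47 = -113973/904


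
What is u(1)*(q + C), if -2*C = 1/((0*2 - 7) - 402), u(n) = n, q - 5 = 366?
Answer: 303479/818 ≈ 371.00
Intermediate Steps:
q = 371 (q = 5 + 366 = 371)
C = 1/818 (C = -1/(2*((0*2 - 7) - 402)) = -1/(2*((0 - 7) - 402)) = -1/(2*(-7 - 402)) = -1/2/(-409) = -1/2*(-1/409) = 1/818 ≈ 0.0012225)
u(1)*(q + C) = 1*(371 + 1/818) = 1*(303479/818) = 303479/818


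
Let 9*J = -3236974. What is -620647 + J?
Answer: -8822797/9 ≈ -9.8031e+5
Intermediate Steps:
J = -3236974/9 (J = (⅑)*(-3236974) = -3236974/9 ≈ -3.5966e+5)
-620647 + J = -620647 - 3236974/9 = -8822797/9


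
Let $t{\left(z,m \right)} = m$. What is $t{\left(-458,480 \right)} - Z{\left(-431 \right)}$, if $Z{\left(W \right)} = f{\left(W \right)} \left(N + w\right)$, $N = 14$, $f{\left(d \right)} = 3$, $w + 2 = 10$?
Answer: $414$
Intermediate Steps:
$w = 8$ ($w = -2 + 10 = 8$)
$Z{\left(W \right)} = 66$ ($Z{\left(W \right)} = 3 \left(14 + 8\right) = 3 \cdot 22 = 66$)
$t{\left(-458,480 \right)} - Z{\left(-431 \right)} = 480 - 66 = 414$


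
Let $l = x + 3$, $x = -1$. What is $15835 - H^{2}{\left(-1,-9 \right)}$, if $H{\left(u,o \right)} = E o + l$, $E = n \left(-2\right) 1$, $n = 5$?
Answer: $7371$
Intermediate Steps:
$E = -10$ ($E = 5 \left(-2\right) 1 = \left(-10\right) 1 = -10$)
$l = 2$ ($l = -1 + 3 = 2$)
$H{\left(u,o \right)} = 2 - 10 o$ ($H{\left(u,o \right)} = - 10 o + 2 = 2 - 10 o$)
$15835 - H^{2}{\left(-1,-9 \right)} = 15835 - \left(2 - -90\right)^{2} = 15835 - \left(2 + 90\right)^{2} = 15835 - 92^{2} = 15835 - 8464 = 7371$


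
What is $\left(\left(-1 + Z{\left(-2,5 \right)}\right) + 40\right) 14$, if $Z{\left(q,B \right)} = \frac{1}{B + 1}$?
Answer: $\frac{1645}{3} \approx 548.33$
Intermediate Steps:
$Z{\left(q,B \right)} = \frac{1}{1 + B}$
$\left(\left(-1 + Z{\left(-2,5 \right)}\right) + 40\right) 14 = \left(\left(-1 + \frac{1}{1 + 5}\right) + 40\right) 14 = \left(\left(-1 + \frac{1}{6}\right) + 40\right) 14 = \left(- \frac{5}{6} + 40\right) 14 = \frac{235}{6} \cdot 14 = \frac{1645}{3}$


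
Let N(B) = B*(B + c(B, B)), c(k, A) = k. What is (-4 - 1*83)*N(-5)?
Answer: -4350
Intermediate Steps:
N(B) = 2*B² (N(B) = B*(B + B) = B*(2*B) = 2*B²)
(-4 - 1*83)*N(-5) = (-4 - 1*83)*(2*(-5)²) = (-4 - 83)*(2*25) = -87*50 = -4350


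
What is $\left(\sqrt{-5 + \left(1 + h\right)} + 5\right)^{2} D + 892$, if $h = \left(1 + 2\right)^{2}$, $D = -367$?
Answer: $-10118 - 3670 \sqrt{5} \approx -18324.0$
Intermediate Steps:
$h = 9$ ($h = 3^{2} = 9$)
$\left(\sqrt{-5 + \left(1 + h\right)} + 5\right)^{2} D + 892 = \left(\sqrt{-5 + \left(1 + 9\right)} + 5\right)^{2} \left(-367\right) + 892 = \left(\sqrt{-5 + 10} + 5\right)^{2} \left(-367\right) + 892 = \left(\sqrt{5} + 5\right)^{2} \left(-367\right) + 892 = \left(5 + \sqrt{5}\right)^{2} \left(-367\right) + 892 = - 367 \left(5 + \sqrt{5}\right)^{2} + 892 = 892 - 367 \left(5 + \sqrt{5}\right)^{2}$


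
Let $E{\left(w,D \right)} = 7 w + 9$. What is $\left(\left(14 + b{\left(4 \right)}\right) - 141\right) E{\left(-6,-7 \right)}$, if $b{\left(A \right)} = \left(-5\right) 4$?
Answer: $4851$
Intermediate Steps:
$b{\left(A \right)} = -20$
$E{\left(w,D \right)} = 9 + 7 w$
$\left(\left(14 + b{\left(4 \right)}\right) - 141\right) E{\left(-6,-7 \right)} = \left(\left(14 - 20\right) - 141\right) \left(9 + 7 \left(-6\right)\right) = \left(-6 - 141\right) \left(9 - 42\right) = \left(-147\right) \left(-33\right) = 4851$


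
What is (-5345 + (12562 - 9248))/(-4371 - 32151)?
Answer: 677/12174 ≈ 0.055610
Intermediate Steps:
(-5345 + (12562 - 9248))/(-4371 - 32151) = (-5345 + 3314)/(-36522) = -2031*(-1/36522) = 677/12174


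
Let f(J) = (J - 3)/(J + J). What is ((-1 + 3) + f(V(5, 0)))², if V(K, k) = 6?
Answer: 81/16 ≈ 5.0625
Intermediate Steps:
f(J) = (-3 + J)/(2*J) (f(J) = (-3 + J)/((2*J)) = (-3 + J)*(1/(2*J)) = (-3 + J)/(2*J))
((-1 + 3) + f(V(5, 0)))² = ((-1 + 3) + (½)*(-3 + 6)/6)² = (2 + (½)*(⅙)*3)² = (2 + ¼)² = (9/4)² = 81/16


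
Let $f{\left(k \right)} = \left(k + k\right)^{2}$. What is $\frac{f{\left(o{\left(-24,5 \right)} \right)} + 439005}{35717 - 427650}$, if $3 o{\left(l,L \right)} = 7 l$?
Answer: $- \frac{451549}{391933} \approx -1.1521$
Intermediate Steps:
$o{\left(l,L \right)} = \frac{7 l}{3}$
$f{\left(k \right)} = 4 k^{2}$ ($f{\left(k \right)} = \left(2 k\right)^{2} = 4 k^{2}$)
$\frac{f{\left(o{\left(-24,5 \right)} \right)} + 439005}{35717 - 427650} = \frac{4 \left(\frac{7}{3} \left(-24\right)\right)^{2} + 439005}{35717 - 427650} = \frac{4 \left(-56\right)^{2} + 439005}{-391933} = \left(4 \cdot 3136 + 439005\right) \left(- \frac{1}{391933}\right) = \left(12544 + 439005\right) \left(- \frac{1}{391933}\right) = 451549 \left(- \frac{1}{391933}\right) = - \frac{451549}{391933}$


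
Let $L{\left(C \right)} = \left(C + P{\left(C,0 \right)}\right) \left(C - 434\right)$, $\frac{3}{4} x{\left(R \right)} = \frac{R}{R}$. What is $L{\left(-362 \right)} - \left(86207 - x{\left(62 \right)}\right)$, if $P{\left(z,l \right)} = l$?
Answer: $\frac{605839}{3} \approx 2.0195 \cdot 10^{5}$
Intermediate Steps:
$x{\left(R \right)} = \frac{4}{3}$ ($x{\left(R \right)} = \frac{4 \frac{R}{R}}{3} = \frac{4}{3} \cdot 1 = \frac{4}{3}$)
$L{\left(C \right)} = C \left(-434 + C\right)$ ($L{\left(C \right)} = \left(C + 0\right) \left(C - 434\right) = C \left(-434 + C\right)$)
$L{\left(-362 \right)} - \left(86207 - x{\left(62 \right)}\right) = - 362 \left(-434 - 362\right) - \left(86207 - \frac{4}{3}\right) = \left(-362\right) \left(-796\right) - \left(86207 - \frac{4}{3}\right) = 288152 - \frac{258617}{3} = \frac{605839}{3}$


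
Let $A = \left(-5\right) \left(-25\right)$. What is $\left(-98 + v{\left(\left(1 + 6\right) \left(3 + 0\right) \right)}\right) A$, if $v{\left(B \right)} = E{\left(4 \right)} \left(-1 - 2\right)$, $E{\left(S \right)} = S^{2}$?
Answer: $-18250$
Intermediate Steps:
$A = 125$
$v{\left(B \right)} = -48$ ($v{\left(B \right)} = 4^{2} \left(-1 - 2\right) = 16 \left(-3\right) = -48$)
$\left(-98 + v{\left(\left(1 + 6\right) \left(3 + 0\right) \right)}\right) A = \left(-98 - 48\right) 125 = \left(-146\right) 125 = -18250$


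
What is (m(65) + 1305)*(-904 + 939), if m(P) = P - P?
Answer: 45675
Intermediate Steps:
m(P) = 0
(m(65) + 1305)*(-904 + 939) = (0 + 1305)*(-904 + 939) = 1305*35 = 45675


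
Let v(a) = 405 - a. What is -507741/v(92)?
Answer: -507741/313 ≈ -1622.2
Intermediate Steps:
-507741/v(92) = -507741/(405 - 1*92) = -507741/(405 - 92) = -507741/313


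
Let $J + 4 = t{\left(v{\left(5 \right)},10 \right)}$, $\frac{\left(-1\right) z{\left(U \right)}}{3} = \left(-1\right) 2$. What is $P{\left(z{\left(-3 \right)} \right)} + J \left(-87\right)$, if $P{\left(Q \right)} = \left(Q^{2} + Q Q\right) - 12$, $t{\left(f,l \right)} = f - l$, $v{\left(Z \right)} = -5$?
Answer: $1713$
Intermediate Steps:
$z{\left(U \right)} = 6$ ($z{\left(U \right)} = - 3 \left(\left(-1\right) 2\right) = \left(-3\right) \left(-2\right) = 6$)
$J = -19$ ($J = -4 - 15 = -19$)
$P{\left(Q \right)} = -12 + 2 Q^{2}$ ($P{\left(Q \right)} = \left(Q^{2} + Q^{2}\right) - 12 = 2 Q^{2} - 12 = -12 + 2 Q^{2}$)
$P{\left(z{\left(-3 \right)} \right)} + J \left(-87\right) = \left(-12 + 2 \cdot 6^{2}\right) - -1653 = \left(-12 + 2 \cdot 36\right) + 1653 = \left(-12 + 72\right) + 1653 = 60 + 1653 = 1713$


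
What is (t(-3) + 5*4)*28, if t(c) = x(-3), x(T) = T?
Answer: 476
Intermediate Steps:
t(c) = -3
(t(-3) + 5*4)*28 = (-3 + 5*4)*28 = (-3 + 20)*28 = 17*28 = 476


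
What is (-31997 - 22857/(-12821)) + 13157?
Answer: -241524783/12821 ≈ -18838.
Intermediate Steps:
(-31997 - 22857/(-12821)) + 13157 = (-31997 - 22857*(-1/12821)) + 13157 = (-31997 + 22857/12821) + 13157 = -410210680/12821 + 13157 = -241524783/12821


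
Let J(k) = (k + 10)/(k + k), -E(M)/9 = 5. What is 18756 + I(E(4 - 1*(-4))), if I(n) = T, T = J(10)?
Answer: 18757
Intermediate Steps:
E(M) = -45 (E(M) = -9*5 = -45)
J(k) = (10 + k)/(2*k) (J(k) = (10 + k)/((2*k)) = (10 + k)*(1/(2*k)) = (10 + k)/(2*k))
T = 1 (T = (½)*(10 + 10)/10 = (½)*(⅒)*20 = 1)
I(n) = 1
18756 + I(E(4 - 1*(-4))) = 18756 + 1 = 18757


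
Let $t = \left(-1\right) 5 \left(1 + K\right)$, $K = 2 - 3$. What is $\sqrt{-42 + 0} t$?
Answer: $0$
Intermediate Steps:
$K = -1$ ($K = 2 - 3 = -1$)
$t = 0$ ($t = \left(-1\right) 5 \left(1 - 1\right) = \left(-5\right) 0 = 0$)
$\sqrt{-42 + 0} t = \sqrt{-42 + 0} \cdot 0 = \sqrt{-42} \cdot 0 = i \sqrt{42} \cdot 0 = 0$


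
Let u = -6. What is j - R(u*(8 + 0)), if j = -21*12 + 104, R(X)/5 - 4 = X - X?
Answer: -168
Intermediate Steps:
R(X) = 20 (R(X) = 20 + 5*(X - X) = 20 + 5*0 = 20 + 0 = 20)
j = -148 (j = -252 + 104 = -148)
j - R(u*(8 + 0)) = -148 - 1*20 = -148 - 20 = -168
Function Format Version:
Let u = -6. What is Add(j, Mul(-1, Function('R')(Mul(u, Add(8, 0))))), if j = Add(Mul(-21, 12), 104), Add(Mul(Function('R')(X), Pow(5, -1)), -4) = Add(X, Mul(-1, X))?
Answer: -168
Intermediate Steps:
Function('R')(X) = 20 (Function('R')(X) = Add(20, Mul(5, Add(X, Mul(-1, X)))) = Add(20, Mul(5, 0)) = Add(20, 0) = 20)
j = -148 (j = Add(-252, 104) = -148)
Add(j, Mul(-1, Function('R')(Mul(u, Add(8, 0))))) = Add(-148, Mul(-1, 20)) = Add(-148, -20) = -168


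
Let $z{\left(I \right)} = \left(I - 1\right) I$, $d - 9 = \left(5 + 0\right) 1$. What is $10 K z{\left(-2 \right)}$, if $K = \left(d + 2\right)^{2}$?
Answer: $15360$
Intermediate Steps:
$d = 14$ ($d = 9 + \left(5 + 0\right) 1 = 9 + 5 \cdot 1 = 9 + 5 = 14$)
$z{\left(I \right)} = I \left(-1 + I\right)$ ($z{\left(I \right)} = \left(-1 + I\right) I = I \left(-1 + I\right)$)
$K = 256$ ($K = \left(14 + 2\right)^{2} = 16^{2} = 256$)
$10 K z{\left(-2 \right)} = 10 \cdot 256 \left(- 2 \left(-1 - 2\right)\right) = 2560 \left(\left(-2\right) \left(-3\right)\right) = 2560 \cdot 6 = 15360$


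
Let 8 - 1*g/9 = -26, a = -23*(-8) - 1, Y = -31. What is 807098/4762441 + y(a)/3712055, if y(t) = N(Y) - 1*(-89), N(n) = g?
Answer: 599574666117/3535688585251 ≈ 0.16958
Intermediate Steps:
a = 183 (a = 184 - 1 = 183)
g = 306 (g = 72 - 9*(-26) = 72 + 234 = 306)
N(n) = 306
y(t) = 395 (y(t) = 306 - 1*(-89) = 306 + 89 = 395)
807098/4762441 + y(a)/3712055 = 807098/4762441 + 395/3712055 = 807098*(1/4762441) + 395*(1/3712055) = 807098/4762441 + 79/742411 = 599574666117/3535688585251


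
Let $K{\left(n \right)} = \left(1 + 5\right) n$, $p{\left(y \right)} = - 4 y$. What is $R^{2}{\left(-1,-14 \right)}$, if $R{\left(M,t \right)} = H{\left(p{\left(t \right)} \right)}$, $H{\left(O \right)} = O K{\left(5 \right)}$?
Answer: $2822400$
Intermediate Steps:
$K{\left(n \right)} = 6 n$
$H{\left(O \right)} = 30 O$ ($H{\left(O \right)} = O 6 \cdot 5 = O 30 = 30 O$)
$R{\left(M,t \right)} = - 120 t$ ($R{\left(M,t \right)} = 30 \left(- 4 t\right) = - 120 t$)
$R^{2}{\left(-1,-14 \right)} = \left(\left(-120\right) \left(-14\right)\right)^{2} = 1680^{2} = 2822400$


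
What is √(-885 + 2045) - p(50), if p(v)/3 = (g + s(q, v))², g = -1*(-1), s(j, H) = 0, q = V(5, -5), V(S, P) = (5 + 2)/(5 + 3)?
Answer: -3 + 2*√290 ≈ 31.059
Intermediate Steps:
V(S, P) = 7/8
q = 7/8 ≈ 0.87500
g = 1
p(v) = 3 (p(v) = 3*(1 + 0)² = 3*1² = 3*1 = 3)
√(-885 + 2045) - p(50) = √(-885 + 2045) - 1*3 = √1160 - 3 = 2*√290 - 3 = -3 + 2*√290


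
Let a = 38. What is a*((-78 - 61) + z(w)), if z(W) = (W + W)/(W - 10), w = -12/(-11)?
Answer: -259274/49 ≈ -5291.3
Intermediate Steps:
w = 12/11 (w = -12*(-1/11) = 12/11 ≈ 1.0909)
z(W) = 2*W/(-10 + W) (z(W) = (2*W)/(-10 + W) = 2*W/(-10 + W))
a*((-78 - 61) + z(w)) = 38*((-78 - 61) + 2*(12/11)/(-10 + 12/11)) = 38*(-139 + 2*(12/11)/(-98/11)) = 38*(-139 + 2*(12/11)*(-11/98)) = 38*(-139 - 12/49) = 38*(-6823/49) = -259274/49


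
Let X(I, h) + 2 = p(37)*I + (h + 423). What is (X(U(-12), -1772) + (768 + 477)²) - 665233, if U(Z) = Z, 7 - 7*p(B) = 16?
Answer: 6184195/7 ≈ 8.8346e+5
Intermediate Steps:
p(B) = -9/7 (p(B) = 1 - ⅐*16 = 1 - 16/7 = -9/7)
X(I, h) = 421 + h - 9*I/7 (X(I, h) = -2 + (-9*I/7 + (h + 423)) = -2 + (-9*I/7 + (423 + h)) = -2 + (423 + h - 9*I/7) = 421 + h - 9*I/7)
(X(U(-12), -1772) + (768 + 477)²) - 665233 = ((421 - 1772 - 9/7*(-12)) + (768 + 477)²) - 665233 = ((421 - 1772 + 108/7) + 1245²) - 665233 = (-9349/7 + 1550025) - 665233 = 10840826/7 - 665233 = 6184195/7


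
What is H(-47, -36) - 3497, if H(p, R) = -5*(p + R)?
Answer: -3082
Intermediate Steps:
H(p, R) = -5*R - 5*p (H(p, R) = -5*(R + p) = -(5*R + 5*p) = -5*R - 5*p)
H(-47, -36) - 3497 = (-5*(-36) - 5*(-47)) - 3497 = (180 + 235) - 3497 = 415 - 3497 = -3082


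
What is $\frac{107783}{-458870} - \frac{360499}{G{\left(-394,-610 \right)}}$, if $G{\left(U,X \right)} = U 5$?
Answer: $\frac{8260492181}{45198695} \approx 182.76$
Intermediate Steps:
$G{\left(U,X \right)} = 5 U$
$\frac{107783}{-458870} - \frac{360499}{G{\left(-394,-610 \right)}} = \frac{107783}{-458870} - \frac{360499}{5 \left(-394\right)} = 107783 \left(- \frac{1}{458870}\right) - \frac{360499}{-1970} = - \frac{107783}{458870} - - \frac{360499}{1970} = - \frac{107783}{458870} + \frac{360499}{1970} = \frac{8260492181}{45198695}$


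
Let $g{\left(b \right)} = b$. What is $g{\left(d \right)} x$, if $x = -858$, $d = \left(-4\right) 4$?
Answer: $13728$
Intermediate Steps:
$d = -16$
$g{\left(d \right)} x = \left(-16\right) \left(-858\right) = 13728$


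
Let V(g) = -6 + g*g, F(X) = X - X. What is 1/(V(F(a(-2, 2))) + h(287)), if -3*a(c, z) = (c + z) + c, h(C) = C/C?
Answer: -⅕ ≈ -0.20000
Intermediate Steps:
h(C) = 1
a(c, z) = -2*c/3 - z/3 (a(c, z) = -((c + z) + c)/3 = -(z + 2*c)/3 = -2*c/3 - z/3)
F(X) = 0
V(g) = -6 + g²
1/(V(F(a(-2, 2))) + h(287)) = 1/((-6 + 0²) + 1) = 1/((-6 + 0) + 1) = 1/(-6 + 1) = 1/(-5) = -⅕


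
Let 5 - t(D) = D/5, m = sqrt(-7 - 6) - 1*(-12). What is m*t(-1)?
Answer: 312/5 + 26*I*sqrt(13)/5 ≈ 62.4 + 18.749*I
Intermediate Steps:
m = 12 + I*sqrt(13) (m = sqrt(-13) + 12 = I*sqrt(13) + 12 = 12 + I*sqrt(13) ≈ 12.0 + 3.6056*I)
t(D) = 5 - D/5
m*t(-1) = (12 + I*sqrt(13))*(5 - 1/5*(-1)) = (12 + I*sqrt(13))*(5 + 1/5) = (12 + I*sqrt(13))*(26/5) = 312/5 + 26*I*sqrt(13)/5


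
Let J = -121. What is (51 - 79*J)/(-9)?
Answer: -9610/9 ≈ -1067.8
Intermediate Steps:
(51 - 79*J)/(-9) = (51 - 79*(-121))/(-9) = (51 + 9559)*(-⅑) = 9610*(-⅑) = -9610/9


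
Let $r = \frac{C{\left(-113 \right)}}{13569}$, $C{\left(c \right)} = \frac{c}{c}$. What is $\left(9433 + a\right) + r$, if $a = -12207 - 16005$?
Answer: $- \frac{254812250}{13569} \approx -18779.0$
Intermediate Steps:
$C{\left(c \right)} = 1$
$r = \frac{1}{13569}$ ($r = 1 \cdot \frac{1}{13569} = \frac{1}{13569} \approx 7.3697 \cdot 10^{-5}$)
$a = -28212$
$\left(9433 + a\right) + r = \left(9433 - 28212\right) + \frac{1}{13569} = -18779 + \frac{1}{13569} = - \frac{254812250}{13569}$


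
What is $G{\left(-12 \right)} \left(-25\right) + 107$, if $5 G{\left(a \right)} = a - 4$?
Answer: $187$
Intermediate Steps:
$G{\left(a \right)} = - \frac{4}{5} + \frac{a}{5}$ ($G{\left(a \right)} = \frac{a - 4}{5} = \frac{-4 + a}{5} = - \frac{4}{5} + \frac{a}{5}$)
$G{\left(-12 \right)} \left(-25\right) + 107 = \left(- \frac{4}{5} + \frac{1}{5} \left(-12\right)\right) \left(-25\right) + 107 = \left(- \frac{4}{5} - \frac{12}{5}\right) \left(-25\right) + 107 = \left(- \frac{16}{5}\right) \left(-25\right) + 107 = 80 + 107 = 187$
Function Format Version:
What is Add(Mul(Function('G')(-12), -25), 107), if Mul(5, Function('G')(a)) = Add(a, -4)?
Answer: 187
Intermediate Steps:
Function('G')(a) = Add(Rational(-4, 5), Mul(Rational(1, 5), a)) (Function('G')(a) = Mul(Rational(1, 5), Add(a, -4)) = Mul(Rational(1, 5), Add(-4, a)) = Add(Rational(-4, 5), Mul(Rational(1, 5), a)))
Add(Mul(Function('G')(-12), -25), 107) = Add(Mul(Add(Rational(-4, 5), Mul(Rational(1, 5), -12)), -25), 107) = Add(Mul(Add(Rational(-4, 5), Rational(-12, 5)), -25), 107) = Add(Mul(Rational(-16, 5), -25), 107) = Add(80, 107) = 187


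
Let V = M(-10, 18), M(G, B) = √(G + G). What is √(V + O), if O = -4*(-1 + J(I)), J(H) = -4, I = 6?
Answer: √(20 + 2*I*√5) ≈ 4.4997 + 0.49694*I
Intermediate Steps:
M(G, B) = √2*√G (M(G, B) = √(2*G) = √2*√G)
O = 20 (O = -4*(-1 - 4) = -4*(-5) = 20)
V = 2*I*√5 (V = √2*√(-10) = √2*(I*√10) = 2*I*√5 ≈ 4.4721*I)
√(V + O) = √(2*I*√5 + 20) = √(20 + 2*I*√5)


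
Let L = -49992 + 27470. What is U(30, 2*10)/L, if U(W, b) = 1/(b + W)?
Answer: -1/1126100 ≈ -8.8802e-7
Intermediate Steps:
U(W, b) = 1/(W + b)
L = -22522
U(30, 2*10)/L = 1/((30 + 2*10)*(-22522)) = -1/22522/(30 + 20) = -1/22522/50 = (1/50)*(-1/22522) = -1/1126100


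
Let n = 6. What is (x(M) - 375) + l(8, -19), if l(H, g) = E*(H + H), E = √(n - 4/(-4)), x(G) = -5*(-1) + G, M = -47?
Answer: -417 + 16*√7 ≈ -374.67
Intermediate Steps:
x(G) = 5 + G
E = √7 (E = √(6 - 4/(-4)) = √(6 - 4*(-¼)) = √(6 + 1) = √7 ≈ 2.6458)
l(H, g) = 2*H*√7 (l(H, g) = √7*(H + H) = √7*(2*H) = 2*H*√7)
(x(M) - 375) + l(8, -19) = ((5 - 47) - 375) + 2*8*√7 = (-42 - 375) + 16*√7 = -417 + 16*√7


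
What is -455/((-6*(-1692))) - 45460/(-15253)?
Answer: 454569805/154848456 ≈ 2.9356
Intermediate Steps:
-455/((-6*(-1692))) - 45460/(-15253) = -455/10152 - 45460*(-1/15253) = -455*1/10152 + 45460/15253 = -455/10152 + 45460/15253 = 454569805/154848456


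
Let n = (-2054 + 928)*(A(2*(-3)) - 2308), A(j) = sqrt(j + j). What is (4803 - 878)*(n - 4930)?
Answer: 10180971150 - 8839100*I*sqrt(3) ≈ 1.0181e+10 - 1.531e+7*I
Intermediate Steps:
A(j) = sqrt(2)*sqrt(j) (A(j) = sqrt(2*j) = sqrt(2)*sqrt(j))
n = 2598808 - 2252*I*sqrt(3) (n = (-2054 + 928)*(sqrt(2)*sqrt(2*(-3)) - 2308) = -1126*(sqrt(2)*sqrt(-6) - 2308) = -1126*(sqrt(2)*(I*sqrt(6)) - 2308) = -1126*(2*I*sqrt(3) - 2308) = -1126*(-2308 + 2*I*sqrt(3)) = 2598808 - 2252*I*sqrt(3) ≈ 2.5988e+6 - 3900.6*I)
(4803 - 878)*(n - 4930) = (4803 - 878)*((2598808 - 2252*I*sqrt(3)) - 4930) = 3925*(2593878 - 2252*I*sqrt(3)) = 10180971150 - 8839100*I*sqrt(3)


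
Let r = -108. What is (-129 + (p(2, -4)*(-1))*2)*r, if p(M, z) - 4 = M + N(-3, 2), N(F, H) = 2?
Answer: 15660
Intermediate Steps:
p(M, z) = 6 + M (p(M, z) = 4 + (M + 2) = 4 + (2 + M) = 6 + M)
(-129 + (p(2, -4)*(-1))*2)*r = (-129 + ((6 + 2)*(-1))*2)*(-108) = (-129 + (8*(-1))*2)*(-108) = (-129 - 8*2)*(-108) = (-129 - 16)*(-108) = -145*(-108) = 15660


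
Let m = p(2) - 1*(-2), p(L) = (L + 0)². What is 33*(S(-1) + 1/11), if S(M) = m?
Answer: 201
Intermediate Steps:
p(L) = L²
m = 6 (m = 2² - 1*(-2) = 4 + 2 = 6)
S(M) = 6
33*(S(-1) + 1/11) = 33*(6 + 1/11) = 33*(67/11) = 201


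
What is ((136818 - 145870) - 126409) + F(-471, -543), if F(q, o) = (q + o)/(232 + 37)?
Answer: -36440023/269 ≈ -1.3546e+5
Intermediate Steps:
F(q, o) = o/269 + q/269 (F(q, o) = (o + q)/269 = (o + q)*(1/269) = o/269 + q/269)
((136818 - 145870) - 126409) + F(-471, -543) = ((136818 - 145870) - 126409) + ((1/269)*(-543) + (1/269)*(-471)) = (-9052 - 126409) + (-543/269 - 471/269) = -135461 - 1014/269 = -36440023/269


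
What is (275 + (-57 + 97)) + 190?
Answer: 505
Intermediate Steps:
(275 + (-57 + 97)) + 190 = (275 + 40) + 190 = 315 + 190 = 505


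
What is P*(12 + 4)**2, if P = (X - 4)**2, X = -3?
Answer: 12544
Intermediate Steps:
P = 49 (P = (-3 - 4)**2 = (-7)**2 = 49)
P*(12 + 4)**2 = 49*(12 + 4)**2 = 49*16**2 = 49*256 = 12544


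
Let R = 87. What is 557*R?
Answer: 48459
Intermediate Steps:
557*R = 557*87 = 48459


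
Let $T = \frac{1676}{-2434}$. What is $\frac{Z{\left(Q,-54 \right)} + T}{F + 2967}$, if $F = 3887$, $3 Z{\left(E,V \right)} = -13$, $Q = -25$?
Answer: $- \frac{18335}{25023954} \approx -0.0007327$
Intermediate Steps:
$Z{\left(E,V \right)} = - \frac{13}{3}$ ($Z{\left(E,V \right)} = \frac{1}{3} \left(-13\right) = - \frac{13}{3}$)
$T = - \frac{838}{1217}$ ($T = 1676 \left(- \frac{1}{2434}\right) = - \frac{838}{1217} \approx -0.68858$)
$\frac{Z{\left(Q,-54 \right)} + T}{F + 2967} = \frac{- \frac{13}{3} - \frac{838}{1217}}{3887 + 2967} = - \frac{18335}{3651 \cdot 6854} = \left(- \frac{18335}{3651}\right) \frac{1}{6854} = - \frac{18335}{25023954}$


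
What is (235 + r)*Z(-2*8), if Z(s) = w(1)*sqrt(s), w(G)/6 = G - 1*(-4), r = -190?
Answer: 5400*I ≈ 5400.0*I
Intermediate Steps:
w(G) = 24 + 6*G (w(G) = 6*(G - 1*(-4)) = 6*(G + 4) = 6*(4 + G) = 24 + 6*G)
Z(s) = 30*sqrt(s) (Z(s) = (24 + 6*1)*sqrt(s) = (24 + 6)*sqrt(s) = 30*sqrt(s))
(235 + r)*Z(-2*8) = (235 - 190)*(30*sqrt(-2*8)) = 45*(30*sqrt(-16)) = 45*(30*(4*I)) = 45*(120*I) = 5400*I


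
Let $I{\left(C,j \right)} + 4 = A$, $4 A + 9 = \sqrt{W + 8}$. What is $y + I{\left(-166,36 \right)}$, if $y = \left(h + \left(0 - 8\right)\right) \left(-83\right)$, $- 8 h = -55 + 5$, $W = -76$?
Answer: $139 + \frac{i \sqrt{17}}{2} \approx 139.0 + 2.0616 i$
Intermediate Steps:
$h = \frac{25}{4}$ ($h = - \frac{-55 + 5}{8} = \left(- \frac{1}{8}\right) \left(-50\right) = \frac{25}{4} \approx 6.25$)
$A = - \frac{9}{4} + \frac{i \sqrt{17}}{2}$ ($A = - \frac{9}{4} + \frac{\sqrt{-76 + 8}}{4} = - \frac{9}{4} + \frac{\sqrt{-68}}{4} = - \frac{9}{4} + \frac{2 i \sqrt{17}}{4} = - \frac{9}{4} + \frac{i \sqrt{17}}{2} \approx -2.25 + 2.0616 i$)
$I{\left(C,j \right)} = - \frac{25}{4} + \frac{i \sqrt{17}}{2}$ ($I{\left(C,j \right)} = -4 - \left(\frac{9}{4} - \frac{i \sqrt{17}}{2}\right) = - \frac{25}{4} + \frac{i \sqrt{17}}{2}$)
$y = \frac{581}{4}$ ($y = \left(\frac{25}{4} + \left(0 - 8\right)\right) \left(-83\right) = \left(\frac{25}{4} - 8\right) \left(-83\right) = \left(- \frac{7}{4}\right) \left(-83\right) = \frac{581}{4} \approx 145.25$)
$y + I{\left(-166,36 \right)} = \frac{581}{4} - \left(\frac{25}{4} - \frac{i \sqrt{17}}{2}\right) = 139 + \frac{i \sqrt{17}}{2}$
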